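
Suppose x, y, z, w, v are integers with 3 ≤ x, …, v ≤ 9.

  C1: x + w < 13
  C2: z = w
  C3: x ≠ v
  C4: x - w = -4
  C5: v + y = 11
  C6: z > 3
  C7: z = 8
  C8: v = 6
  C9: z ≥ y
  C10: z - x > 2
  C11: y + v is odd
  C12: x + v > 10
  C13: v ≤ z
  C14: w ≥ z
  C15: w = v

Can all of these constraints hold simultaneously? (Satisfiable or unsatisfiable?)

Unsatisfiable

Constraint 7 fixes z = 8 and constraint 8 fixes v = 6. Constraints 2 and 15 give z = w = v, so z = v. But 8 ≠ 6 — contradiction.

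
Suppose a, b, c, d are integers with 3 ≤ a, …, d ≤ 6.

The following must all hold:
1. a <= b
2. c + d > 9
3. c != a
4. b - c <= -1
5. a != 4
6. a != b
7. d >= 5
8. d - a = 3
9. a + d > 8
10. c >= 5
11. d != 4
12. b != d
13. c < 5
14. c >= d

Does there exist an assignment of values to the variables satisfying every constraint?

Unsatisfiable

From constraints 7 and 14: c ≥ d and d ≥ 5, so c ≥ 5. From constraint 13: c ≤ 4. But 4 < 5, so no value of c works.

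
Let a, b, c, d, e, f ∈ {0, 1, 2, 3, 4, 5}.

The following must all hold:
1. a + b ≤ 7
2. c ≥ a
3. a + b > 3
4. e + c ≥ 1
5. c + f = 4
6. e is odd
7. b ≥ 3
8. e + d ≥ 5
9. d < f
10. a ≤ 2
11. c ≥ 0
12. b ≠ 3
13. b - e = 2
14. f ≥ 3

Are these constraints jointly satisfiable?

The assignment a = 1, b = 5, c = 1, d = 2, e = 3, f = 3 works:
  constraint 1 holds since a + b = 6.
  constraint 3 holds since a + b = 6.
  constraint 4 holds since e + c = 4.
The rest check out directly.

Satisfiable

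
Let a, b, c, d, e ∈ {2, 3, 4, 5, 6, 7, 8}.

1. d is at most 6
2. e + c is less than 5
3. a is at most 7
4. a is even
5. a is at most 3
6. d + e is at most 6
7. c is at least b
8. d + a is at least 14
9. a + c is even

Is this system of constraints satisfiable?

Unsatisfiable

From constraint 1: d ≤ 6. From constraint 3: a ≤ 7. Hence d + a ≤ 13. But constraint 8 requires d + a ≥ 14, and 14 > 13. Contradiction.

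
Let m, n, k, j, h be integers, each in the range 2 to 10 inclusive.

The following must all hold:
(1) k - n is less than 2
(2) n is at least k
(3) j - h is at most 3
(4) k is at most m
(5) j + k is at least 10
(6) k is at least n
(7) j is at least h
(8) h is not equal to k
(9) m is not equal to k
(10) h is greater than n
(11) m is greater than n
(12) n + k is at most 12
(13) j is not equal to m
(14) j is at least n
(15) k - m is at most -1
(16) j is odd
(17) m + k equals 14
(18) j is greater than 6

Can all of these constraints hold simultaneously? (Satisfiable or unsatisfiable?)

Satisfiable

Try m = 8, n = 6, k = 6, j = 7, h = 7.
Check constraint 1: k - n = 0; constraint 3: j - h = 0. The remaining constraints are straightforward to verify.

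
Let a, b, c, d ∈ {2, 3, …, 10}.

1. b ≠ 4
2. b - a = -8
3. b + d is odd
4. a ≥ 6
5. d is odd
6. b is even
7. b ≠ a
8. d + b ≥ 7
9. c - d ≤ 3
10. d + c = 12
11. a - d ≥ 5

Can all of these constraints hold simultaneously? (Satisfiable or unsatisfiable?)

One satisfying assignment is a = 10, b = 2, c = 7, d = 5.
For the less obvious constraints — constraint 2: b - a = -8; constraint 8: d + b = 7 — and the others hold by inspection.

Satisfiable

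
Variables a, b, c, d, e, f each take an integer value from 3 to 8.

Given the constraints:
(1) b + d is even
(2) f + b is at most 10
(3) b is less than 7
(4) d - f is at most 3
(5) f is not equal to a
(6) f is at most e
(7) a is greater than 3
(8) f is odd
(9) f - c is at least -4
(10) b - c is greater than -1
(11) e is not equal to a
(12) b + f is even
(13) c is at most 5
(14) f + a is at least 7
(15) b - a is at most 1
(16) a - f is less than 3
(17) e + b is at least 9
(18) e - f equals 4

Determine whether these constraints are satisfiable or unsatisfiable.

Satisfiable

Take a = 5, b = 5, c = 4, d = 3, e = 7, f = 3. Then constraint 2: f + b = 8; constraint 4: d - f = 0, and every other listed constraint is also met.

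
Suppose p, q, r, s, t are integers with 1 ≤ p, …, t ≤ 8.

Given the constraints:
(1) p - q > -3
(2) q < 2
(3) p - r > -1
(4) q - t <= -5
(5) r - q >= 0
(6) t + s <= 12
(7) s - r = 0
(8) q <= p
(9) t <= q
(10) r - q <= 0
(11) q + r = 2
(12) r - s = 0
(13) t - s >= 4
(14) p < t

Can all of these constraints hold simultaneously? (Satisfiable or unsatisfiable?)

Unsatisfiable

Constraints 8, 9, and 14 give q ≤ p, p < t, t ≤ q. Chaining: q ≤ p < t ≤ q, which forces q < q — impossible.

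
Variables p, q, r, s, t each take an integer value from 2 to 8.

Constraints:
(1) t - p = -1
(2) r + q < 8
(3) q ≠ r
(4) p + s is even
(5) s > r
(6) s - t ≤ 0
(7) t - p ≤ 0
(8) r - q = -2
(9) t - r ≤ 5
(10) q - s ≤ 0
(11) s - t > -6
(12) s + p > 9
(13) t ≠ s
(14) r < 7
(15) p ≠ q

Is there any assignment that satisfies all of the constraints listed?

Try p = 8, q = 4, r = 2, s = 4, t = 7.
Check constraint 1: t - p = -1; constraint 2: r + q = 6; constraint 6: s - t = -3. The remaining constraints are straightforward to verify.

Satisfiable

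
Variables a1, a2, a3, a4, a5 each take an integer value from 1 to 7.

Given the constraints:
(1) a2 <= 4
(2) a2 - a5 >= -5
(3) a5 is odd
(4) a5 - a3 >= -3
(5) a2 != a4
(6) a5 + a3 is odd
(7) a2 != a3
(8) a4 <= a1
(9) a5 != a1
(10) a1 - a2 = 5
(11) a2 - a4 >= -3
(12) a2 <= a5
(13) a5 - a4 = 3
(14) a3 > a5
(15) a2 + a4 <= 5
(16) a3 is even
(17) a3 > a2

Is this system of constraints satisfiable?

Satisfiable

The assignment a1 = 6, a2 = 1, a3 = 6, a4 = 2, a5 = 5 works:
  constraint 2 holds since a2 - a5 = -4.
  constraint 4 holds since a5 - a3 = -1.
The rest check out directly.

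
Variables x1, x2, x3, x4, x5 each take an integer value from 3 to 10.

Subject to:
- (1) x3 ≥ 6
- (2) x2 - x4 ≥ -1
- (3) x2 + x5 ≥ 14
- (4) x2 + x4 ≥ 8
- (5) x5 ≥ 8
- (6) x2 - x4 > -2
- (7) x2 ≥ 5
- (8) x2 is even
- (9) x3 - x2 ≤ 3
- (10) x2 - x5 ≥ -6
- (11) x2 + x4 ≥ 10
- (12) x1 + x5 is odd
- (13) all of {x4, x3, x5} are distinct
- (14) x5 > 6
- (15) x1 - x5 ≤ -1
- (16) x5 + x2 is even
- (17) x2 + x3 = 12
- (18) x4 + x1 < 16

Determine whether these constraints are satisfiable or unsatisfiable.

Try x1 = 9, x2 = 6, x3 = 6, x4 = 5, x5 = 10.
Check constraint 2: x2 - x4 = 1; constraint 3: x2 + x5 = 16. The remaining constraints are straightforward to verify.

Satisfiable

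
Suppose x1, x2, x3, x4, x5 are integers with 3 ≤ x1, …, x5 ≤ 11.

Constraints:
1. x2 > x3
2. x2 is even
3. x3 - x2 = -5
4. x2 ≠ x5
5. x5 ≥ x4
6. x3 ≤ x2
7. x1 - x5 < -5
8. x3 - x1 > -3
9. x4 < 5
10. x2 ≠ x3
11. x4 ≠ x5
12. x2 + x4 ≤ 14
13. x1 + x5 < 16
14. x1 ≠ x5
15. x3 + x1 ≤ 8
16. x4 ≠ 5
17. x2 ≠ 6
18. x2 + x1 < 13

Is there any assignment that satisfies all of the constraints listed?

Satisfiable

Setting (x1, x2, x3, x4, x5) = (4, 8, 3, 4, 11) satisfies everything: constraint 3: x3 - x2 = -5; constraint 7: x1 - x5 = -7, and the others follow.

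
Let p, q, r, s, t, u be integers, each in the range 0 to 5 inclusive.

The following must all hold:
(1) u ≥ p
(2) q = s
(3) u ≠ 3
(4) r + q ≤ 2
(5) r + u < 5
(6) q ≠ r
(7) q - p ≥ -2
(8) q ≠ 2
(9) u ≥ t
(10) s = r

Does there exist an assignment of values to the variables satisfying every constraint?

Unsatisfiable

From constraints 2 and 10, q = s = r, so q = r. But constraint 6 says q ≠ r. Contradiction.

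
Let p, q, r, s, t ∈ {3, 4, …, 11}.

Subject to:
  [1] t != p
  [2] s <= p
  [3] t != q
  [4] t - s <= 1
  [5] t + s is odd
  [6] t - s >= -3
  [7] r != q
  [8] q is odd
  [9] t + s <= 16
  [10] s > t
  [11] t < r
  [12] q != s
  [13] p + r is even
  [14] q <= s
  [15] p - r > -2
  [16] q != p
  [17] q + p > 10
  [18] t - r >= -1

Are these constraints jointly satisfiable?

Satisfiable

Take p = 8, q = 5, r = 8, s = 8, t = 7. Then constraint 4: t - s = -1; constraint 6: t - s = -1; constraint 9: t + s = 15, and every other listed constraint is also met.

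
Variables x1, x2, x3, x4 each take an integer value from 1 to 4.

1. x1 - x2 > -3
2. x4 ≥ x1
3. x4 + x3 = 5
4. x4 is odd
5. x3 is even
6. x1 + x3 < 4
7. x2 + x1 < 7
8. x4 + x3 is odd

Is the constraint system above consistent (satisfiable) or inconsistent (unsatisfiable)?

Satisfiable

Setting (x1, x2, x3, x4) = (1, 3, 2, 3) satisfies everything: constraint 1: x1 - x2 = -2; constraint 3: x4 + x3 = 5, and the others follow.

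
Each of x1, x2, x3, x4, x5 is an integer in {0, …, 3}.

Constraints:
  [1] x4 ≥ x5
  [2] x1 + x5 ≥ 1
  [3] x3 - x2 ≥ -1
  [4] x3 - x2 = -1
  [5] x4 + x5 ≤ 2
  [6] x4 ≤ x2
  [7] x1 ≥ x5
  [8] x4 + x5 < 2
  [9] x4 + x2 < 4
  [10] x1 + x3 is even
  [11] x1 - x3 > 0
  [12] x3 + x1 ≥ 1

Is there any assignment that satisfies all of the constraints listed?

Satisfiable

One satisfying assignment is x1 = 3, x2 = 2, x3 = 1, x4 = 1, x5 = 0.
For the less obvious constraints — constraint 2: x1 + x5 = 3; constraint 3: x3 - x2 = -1 — and the others hold by inspection.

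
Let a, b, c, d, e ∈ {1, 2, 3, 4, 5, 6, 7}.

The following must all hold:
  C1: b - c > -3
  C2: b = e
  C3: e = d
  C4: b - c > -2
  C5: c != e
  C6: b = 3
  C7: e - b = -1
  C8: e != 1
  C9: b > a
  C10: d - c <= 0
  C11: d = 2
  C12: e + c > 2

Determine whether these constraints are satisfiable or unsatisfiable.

Constraint 6 fixes b = 3 and constraint 11 fixes d = 2. Constraints 2 and 3 give b = e = d, so b = d. But 3 ≠ 2 — contradiction.

Unsatisfiable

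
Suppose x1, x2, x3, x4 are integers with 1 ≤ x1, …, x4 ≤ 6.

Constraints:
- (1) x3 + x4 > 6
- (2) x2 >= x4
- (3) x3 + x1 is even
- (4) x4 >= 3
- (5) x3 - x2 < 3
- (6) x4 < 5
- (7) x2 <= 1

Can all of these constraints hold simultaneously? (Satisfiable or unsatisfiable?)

Unsatisfiable

From constraint 4: x4 ≥ 3. From constraints 2 and 7: x4 ≤ x2 and x2 ≤ 1, so x4 ≤ 1. But 1 < 3, so no value of x4 works.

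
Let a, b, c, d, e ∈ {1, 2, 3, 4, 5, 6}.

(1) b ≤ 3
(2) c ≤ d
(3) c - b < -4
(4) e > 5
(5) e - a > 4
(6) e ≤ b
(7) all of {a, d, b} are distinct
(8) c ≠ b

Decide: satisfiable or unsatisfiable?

From constraint 4: e ≥ 6. From constraints 1 and 6: e ≤ b and b ≤ 3, so e ≤ 3. But 3 < 6, so no value of e works.

Unsatisfiable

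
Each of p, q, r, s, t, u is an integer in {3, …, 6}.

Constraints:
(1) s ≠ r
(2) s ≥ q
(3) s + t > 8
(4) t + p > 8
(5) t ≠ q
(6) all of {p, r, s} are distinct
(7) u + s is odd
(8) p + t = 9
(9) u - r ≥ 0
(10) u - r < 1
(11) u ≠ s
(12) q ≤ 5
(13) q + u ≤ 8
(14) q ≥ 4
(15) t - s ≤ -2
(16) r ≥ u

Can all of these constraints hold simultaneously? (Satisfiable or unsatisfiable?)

Try p = 5, q = 5, r = 3, s = 6, t = 4, u = 3.
Check constraint 3: s + t = 10; constraint 4: t + p = 9; constraint 8: p + t = 9. The remaining constraints are straightforward to verify.

Satisfiable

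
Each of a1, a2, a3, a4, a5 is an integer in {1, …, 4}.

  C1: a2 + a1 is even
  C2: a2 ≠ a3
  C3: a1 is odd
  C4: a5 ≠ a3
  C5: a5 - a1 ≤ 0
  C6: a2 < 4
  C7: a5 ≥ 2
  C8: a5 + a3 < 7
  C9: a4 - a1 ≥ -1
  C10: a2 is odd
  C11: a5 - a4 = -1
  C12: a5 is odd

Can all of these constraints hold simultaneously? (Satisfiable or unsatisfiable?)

Setting (a1, a2, a3, a4, a5) = (3, 3, 2, 4, 3) satisfies everything: constraint 5: a5 - a1 = 0; constraint 8: a5 + a3 = 5; constraint 9: a4 - a1 = 1, and the others follow.

Satisfiable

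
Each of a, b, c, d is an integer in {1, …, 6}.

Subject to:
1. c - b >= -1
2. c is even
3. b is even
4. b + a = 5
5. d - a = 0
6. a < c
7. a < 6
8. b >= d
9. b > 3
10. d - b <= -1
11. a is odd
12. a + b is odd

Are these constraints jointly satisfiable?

The assignment a = 1, b = 4, c = 4, d = 1 works:
  constraint 1 holds since c - b = 0.
  constraint 4 holds since b + a = 5.
The rest check out directly.

Satisfiable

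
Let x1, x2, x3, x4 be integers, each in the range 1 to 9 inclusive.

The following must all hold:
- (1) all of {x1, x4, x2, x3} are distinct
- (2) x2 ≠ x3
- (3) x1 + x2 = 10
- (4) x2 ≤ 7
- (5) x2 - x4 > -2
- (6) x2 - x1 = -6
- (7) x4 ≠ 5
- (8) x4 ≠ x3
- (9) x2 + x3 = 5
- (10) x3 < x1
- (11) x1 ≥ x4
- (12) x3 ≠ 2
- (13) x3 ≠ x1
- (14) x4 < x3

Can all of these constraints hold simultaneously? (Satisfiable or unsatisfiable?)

The assignment x1 = 8, x2 = 2, x3 = 3, x4 = 1 works:
  constraint 3 holds since x1 + x2 = 10.
  constraint 5 holds since x2 - x4 = 1.
  constraint 6 holds since x2 - x1 = -6.
The rest check out directly.

Satisfiable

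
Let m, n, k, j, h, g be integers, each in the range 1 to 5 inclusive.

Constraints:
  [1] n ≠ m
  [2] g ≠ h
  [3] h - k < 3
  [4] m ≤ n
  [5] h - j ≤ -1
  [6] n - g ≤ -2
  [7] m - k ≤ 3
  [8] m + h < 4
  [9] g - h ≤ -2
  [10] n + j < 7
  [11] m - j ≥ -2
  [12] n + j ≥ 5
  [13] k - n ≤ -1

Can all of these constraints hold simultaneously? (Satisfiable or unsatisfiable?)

Constraints 5, 6, 7, 9, 11, and 13 give m − j ≥ -2, j − h ≥ 1, h − g ≥ 2, g − n ≥ 2, n − k ≥ 1, k − m ≥ -3.
Adding all 6 inequalities: the left sides telescope to 0, and the right sides sum to (-2) + 1 + 2 + 2 + 1 + (-3) = 1. So 0 ≥ 1, which is false.

Unsatisfiable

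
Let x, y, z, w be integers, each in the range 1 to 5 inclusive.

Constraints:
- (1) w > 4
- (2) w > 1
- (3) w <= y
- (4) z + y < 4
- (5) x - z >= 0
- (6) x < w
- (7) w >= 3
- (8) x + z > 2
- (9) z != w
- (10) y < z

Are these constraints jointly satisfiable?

Unsatisfiable

Constraints 3, 5, 6, and 10 give y < z, z ≤ x, x < w, w ≤ y. Chaining: y < z ≤ x < w ≤ y, which forces y < y — impossible.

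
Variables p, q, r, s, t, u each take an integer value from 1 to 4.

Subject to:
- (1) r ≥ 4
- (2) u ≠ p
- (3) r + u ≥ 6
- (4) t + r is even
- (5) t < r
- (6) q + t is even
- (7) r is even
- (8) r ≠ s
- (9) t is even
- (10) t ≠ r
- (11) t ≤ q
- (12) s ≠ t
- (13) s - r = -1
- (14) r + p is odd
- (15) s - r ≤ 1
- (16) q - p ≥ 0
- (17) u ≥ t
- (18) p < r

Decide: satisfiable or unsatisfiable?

Satisfiable

The assignment p = 1, q = 4, r = 4, s = 3, t = 2, u = 2 works:
  constraint 3 holds since r + u = 6.
  constraint 13 holds since s - r = -1.
  constraint 15 holds since s - r = -1.
The rest check out directly.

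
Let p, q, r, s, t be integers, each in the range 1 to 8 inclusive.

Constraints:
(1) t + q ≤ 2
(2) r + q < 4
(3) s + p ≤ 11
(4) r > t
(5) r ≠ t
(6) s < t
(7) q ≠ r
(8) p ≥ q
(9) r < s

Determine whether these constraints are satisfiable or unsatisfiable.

Unsatisfiable

Constraints 4, 6, and 9 give s < t, t < r, r < s. Chaining: s < t < r < s, which forces s < s — impossible.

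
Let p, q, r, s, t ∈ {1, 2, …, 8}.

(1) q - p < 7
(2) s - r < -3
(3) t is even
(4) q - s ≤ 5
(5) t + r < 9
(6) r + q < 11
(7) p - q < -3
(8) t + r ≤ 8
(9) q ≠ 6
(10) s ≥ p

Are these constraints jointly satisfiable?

Satisfiable

Setting (p, q, r, s, t) = (1, 5, 5, 1, 2) satisfies everything: constraint 1: q - p = 4; constraint 2: s - r = -4; constraint 4: q - s = 4, and the others follow.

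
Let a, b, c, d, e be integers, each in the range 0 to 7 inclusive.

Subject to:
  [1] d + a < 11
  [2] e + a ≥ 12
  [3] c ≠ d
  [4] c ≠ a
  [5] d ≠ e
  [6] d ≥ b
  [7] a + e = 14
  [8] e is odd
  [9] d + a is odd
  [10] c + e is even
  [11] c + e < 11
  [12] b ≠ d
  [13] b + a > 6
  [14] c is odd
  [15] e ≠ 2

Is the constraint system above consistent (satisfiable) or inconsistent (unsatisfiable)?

One satisfying assignment is a = 7, b = 0, c = 3, d = 2, e = 7.
For the less obvious constraints — constraint 1: d + a = 9; constraint 2: e + a = 14; constraint 7: a + e = 14 — and the others hold by inspection.

Satisfiable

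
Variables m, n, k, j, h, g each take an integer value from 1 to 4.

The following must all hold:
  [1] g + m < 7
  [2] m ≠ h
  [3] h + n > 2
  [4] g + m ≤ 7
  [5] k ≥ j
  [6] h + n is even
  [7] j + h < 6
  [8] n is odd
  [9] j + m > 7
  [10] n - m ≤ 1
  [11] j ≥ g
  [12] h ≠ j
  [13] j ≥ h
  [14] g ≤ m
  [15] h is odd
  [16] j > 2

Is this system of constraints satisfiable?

Satisfiable

Take m = 4, n = 3, k = 4, j = 4, h = 1, g = 2. Then constraint 1: g + m = 6; constraint 3: h + n = 4, and every other listed constraint is also met.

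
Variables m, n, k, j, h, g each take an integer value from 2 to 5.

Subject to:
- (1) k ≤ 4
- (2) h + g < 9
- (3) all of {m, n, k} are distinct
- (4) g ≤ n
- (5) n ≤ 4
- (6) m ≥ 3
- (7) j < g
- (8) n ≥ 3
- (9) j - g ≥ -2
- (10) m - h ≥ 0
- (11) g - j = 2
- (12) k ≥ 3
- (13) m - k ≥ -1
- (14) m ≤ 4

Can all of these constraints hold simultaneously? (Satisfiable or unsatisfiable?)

Constraints 1, 5, 6, 8, 12, and 14 confine each of m, n, k to the 2 values {3, 4}.
Constraint 3 requires all 3 of them to be distinct, but only 2 values are available — impossible by the pigeonhole principle.

Unsatisfiable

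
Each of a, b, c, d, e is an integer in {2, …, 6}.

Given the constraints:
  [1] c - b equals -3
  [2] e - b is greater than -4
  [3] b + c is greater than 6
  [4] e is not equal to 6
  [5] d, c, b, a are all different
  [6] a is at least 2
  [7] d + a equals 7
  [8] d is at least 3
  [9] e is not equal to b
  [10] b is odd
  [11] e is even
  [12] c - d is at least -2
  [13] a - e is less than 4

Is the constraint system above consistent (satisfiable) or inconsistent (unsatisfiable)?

Try a = 3, b = 5, c = 2, d = 4, e = 2.
Check constraint 1: c - b = -3; constraint 2: e - b = -3. The remaining constraints are straightforward to verify.

Satisfiable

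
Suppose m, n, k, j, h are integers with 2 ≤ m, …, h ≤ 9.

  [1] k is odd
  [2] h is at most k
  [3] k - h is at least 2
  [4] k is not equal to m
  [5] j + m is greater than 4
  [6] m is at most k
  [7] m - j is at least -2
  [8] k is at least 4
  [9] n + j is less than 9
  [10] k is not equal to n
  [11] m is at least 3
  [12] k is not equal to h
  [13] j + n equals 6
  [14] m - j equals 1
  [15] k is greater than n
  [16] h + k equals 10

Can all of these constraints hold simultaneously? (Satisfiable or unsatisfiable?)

Satisfiable

The assignment m = 4, n = 3, k = 7, j = 3, h = 3 works:
  constraint 3 holds since k - h = 4.
  constraint 5 holds since j + m = 7.
  constraint 7 holds since m - j = 1.
The rest check out directly.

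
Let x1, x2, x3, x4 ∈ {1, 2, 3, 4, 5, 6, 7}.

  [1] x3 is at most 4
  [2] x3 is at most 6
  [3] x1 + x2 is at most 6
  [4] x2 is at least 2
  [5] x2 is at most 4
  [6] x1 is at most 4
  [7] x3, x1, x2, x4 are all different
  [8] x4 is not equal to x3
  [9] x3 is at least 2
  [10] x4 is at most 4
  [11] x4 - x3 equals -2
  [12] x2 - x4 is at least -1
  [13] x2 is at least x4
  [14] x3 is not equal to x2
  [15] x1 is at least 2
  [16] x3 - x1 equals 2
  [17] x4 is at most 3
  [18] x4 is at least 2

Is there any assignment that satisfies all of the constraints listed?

Constraints 1, 4, 5, 6, 9, 10, 15, and 18 confine each of x3, x1, x2, x4 to the 3 values {2, …, 4}.
Constraint 7 requires all 4 of them to be distinct, but only 3 values are available — impossible by the pigeonhole principle.

Unsatisfiable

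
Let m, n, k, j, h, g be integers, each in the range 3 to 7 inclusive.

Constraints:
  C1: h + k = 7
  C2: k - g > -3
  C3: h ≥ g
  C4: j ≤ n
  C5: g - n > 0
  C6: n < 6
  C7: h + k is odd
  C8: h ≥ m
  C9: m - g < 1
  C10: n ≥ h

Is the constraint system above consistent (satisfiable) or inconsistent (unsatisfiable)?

Constraints 3, 5, and 10 give g ≤ h, h ≤ n, n < g. Chaining: g ≤ h ≤ n < g, which forces g < g — impossible.

Unsatisfiable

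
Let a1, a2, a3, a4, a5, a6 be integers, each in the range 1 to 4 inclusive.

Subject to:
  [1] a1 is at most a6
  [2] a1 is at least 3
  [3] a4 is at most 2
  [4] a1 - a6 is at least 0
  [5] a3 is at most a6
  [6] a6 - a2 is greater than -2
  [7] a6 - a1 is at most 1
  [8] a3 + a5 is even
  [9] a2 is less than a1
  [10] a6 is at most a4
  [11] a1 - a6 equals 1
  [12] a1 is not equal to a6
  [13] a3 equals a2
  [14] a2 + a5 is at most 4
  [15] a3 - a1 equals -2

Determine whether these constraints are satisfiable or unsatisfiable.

From constraints 1 and 2: a6 ≥ a1 and a1 ≥ 3, so a6 ≥ 3. From constraints 3 and 10: a6 ≤ a4 and a4 ≤ 2, so a6 ≤ 2. But 2 < 3, so no value of a6 works.

Unsatisfiable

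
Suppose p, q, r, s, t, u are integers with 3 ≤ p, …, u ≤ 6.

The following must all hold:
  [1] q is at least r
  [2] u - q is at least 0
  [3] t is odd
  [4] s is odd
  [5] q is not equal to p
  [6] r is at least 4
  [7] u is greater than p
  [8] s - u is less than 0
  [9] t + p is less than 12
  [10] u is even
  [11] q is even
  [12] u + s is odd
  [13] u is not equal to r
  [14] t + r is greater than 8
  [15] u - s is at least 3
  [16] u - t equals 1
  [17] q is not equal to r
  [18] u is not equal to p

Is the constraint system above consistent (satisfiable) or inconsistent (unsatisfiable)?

Try p = 5, q = 6, r = 4, s = 3, t = 5, u = 6.
Check constraint 2: u - q = 0; constraint 8: s - u = -3; constraint 9: t + p = 10. The remaining constraints are straightforward to verify.

Satisfiable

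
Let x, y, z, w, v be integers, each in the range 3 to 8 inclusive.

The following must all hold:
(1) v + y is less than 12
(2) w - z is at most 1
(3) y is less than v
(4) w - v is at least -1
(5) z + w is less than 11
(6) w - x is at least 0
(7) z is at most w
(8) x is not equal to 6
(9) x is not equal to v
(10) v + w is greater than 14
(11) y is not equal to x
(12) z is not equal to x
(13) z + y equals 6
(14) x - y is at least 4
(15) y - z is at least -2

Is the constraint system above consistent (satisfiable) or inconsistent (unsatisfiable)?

Unsatisfiable

Constraints 2, 6, 14, and 15 give y − z ≥ -2, z − w ≥ -1, w − x ≥ 0, x − y ≥ 4.
Adding all 4 inequalities: the left sides telescope to 0, and the right sides sum to (-2) + (-1) + 0 + 4 = 1. So 0 ≥ 1, which is false.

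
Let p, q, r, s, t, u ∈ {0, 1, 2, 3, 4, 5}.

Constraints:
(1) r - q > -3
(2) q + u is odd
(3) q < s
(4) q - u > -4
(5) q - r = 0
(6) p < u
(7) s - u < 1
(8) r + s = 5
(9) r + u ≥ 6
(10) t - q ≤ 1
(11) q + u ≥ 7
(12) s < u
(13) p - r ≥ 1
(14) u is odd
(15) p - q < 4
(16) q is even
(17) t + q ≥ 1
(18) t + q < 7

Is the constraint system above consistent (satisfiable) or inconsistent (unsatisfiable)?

Try p = 3, q = 2, r = 2, s = 3, t = 2, u = 5.
Check constraint 1: r - q = 0; constraint 4: q - u = -3; constraint 5: q - r = 0. The remaining constraints are straightforward to verify.

Satisfiable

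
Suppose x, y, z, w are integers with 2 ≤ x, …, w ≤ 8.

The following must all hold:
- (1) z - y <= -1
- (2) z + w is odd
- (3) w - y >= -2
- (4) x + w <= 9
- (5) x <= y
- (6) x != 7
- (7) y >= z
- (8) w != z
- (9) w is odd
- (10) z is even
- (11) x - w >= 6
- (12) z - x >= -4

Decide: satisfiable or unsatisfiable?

Constraints 1, 3, 11, and 12 give w − y ≥ -2, y − z ≥ 1, z − x ≥ -4, x − w ≥ 6.
Adding all 4 inequalities: the left sides telescope to 0, and the right sides sum to (-2) + 1 + (-4) + 6 = 1. So 0 ≥ 1, which is false.

Unsatisfiable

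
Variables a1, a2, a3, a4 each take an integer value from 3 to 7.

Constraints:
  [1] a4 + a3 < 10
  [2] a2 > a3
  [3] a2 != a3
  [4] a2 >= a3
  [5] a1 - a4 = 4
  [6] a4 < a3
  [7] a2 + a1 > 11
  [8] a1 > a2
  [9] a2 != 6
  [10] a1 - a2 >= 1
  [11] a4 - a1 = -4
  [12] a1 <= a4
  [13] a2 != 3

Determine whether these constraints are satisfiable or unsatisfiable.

Constraints 2, 6, 8, and 12 give a2 < a1, a1 ≤ a4, a4 < a3, a3 < a2. Chaining: a2 < a1 ≤ a4 < a3 < a2, which forces a2 < a2 — impossible.

Unsatisfiable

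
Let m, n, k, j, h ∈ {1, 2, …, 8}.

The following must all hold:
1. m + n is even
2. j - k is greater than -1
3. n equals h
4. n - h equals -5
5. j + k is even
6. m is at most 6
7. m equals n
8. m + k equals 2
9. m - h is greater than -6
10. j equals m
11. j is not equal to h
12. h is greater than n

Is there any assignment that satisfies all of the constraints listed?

Unsatisfiable

From constraints 3, 7, and 10, j = m = n = h, so j = h. But constraint 11 says j ≠ h. Contradiction.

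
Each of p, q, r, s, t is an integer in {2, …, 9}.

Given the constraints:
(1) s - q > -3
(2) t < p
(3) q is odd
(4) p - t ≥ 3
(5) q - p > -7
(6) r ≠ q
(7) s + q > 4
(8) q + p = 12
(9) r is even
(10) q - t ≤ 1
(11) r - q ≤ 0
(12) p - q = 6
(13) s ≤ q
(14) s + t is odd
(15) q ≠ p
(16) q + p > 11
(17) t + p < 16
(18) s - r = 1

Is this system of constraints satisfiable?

Try p = 9, q = 3, r = 2, s = 3, t = 4.
Check constraint 1: s - q = 0; constraint 4: p - t = 5. The remaining constraints are straightforward to verify.

Satisfiable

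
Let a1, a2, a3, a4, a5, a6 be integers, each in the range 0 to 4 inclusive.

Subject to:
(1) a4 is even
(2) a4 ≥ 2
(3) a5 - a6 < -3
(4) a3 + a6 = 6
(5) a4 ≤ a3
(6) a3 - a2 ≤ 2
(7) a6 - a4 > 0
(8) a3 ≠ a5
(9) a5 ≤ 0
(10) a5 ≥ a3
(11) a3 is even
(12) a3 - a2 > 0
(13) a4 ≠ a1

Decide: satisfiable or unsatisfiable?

From constraints 2 and 5: a3 ≥ a4 and a4 ≥ 2, so a3 ≥ 2. From constraints 9 and 10: a3 ≤ a5 and a5 ≤ 0, so a3 ≤ 0. But 0 < 2, so no value of a3 works.

Unsatisfiable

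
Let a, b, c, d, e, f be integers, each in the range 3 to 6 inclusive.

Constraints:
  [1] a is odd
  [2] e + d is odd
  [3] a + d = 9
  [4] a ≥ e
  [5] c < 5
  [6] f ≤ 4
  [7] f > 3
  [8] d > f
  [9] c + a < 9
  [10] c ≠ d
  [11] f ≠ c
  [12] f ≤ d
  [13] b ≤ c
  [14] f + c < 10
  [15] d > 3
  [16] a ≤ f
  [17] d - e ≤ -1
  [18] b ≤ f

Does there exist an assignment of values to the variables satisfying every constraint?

Constraints 4, 12, 16, and 17 give e ≤ a, a ≤ f, f ≤ d, d < e. Chaining: e ≤ a ≤ f ≤ d < e, which forces e < e — impossible.

Unsatisfiable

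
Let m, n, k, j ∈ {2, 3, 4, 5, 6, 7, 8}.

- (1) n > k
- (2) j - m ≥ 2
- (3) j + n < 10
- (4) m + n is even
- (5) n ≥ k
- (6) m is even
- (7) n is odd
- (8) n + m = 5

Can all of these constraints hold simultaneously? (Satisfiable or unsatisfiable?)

Unsatisfiable

Constraint 6 makes m even and constraint 7 makes n odd, so m + n must be odd. Constraint 4 says m + n is even — contradiction.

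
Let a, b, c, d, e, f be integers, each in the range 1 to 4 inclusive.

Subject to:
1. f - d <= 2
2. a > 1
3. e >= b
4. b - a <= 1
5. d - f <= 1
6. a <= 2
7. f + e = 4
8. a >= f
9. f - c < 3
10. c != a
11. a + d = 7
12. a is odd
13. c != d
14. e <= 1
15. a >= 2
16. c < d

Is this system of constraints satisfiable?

From constraints 6 and 8: f ≤ a ≤ 2. From constraint 14: e ≤ 1. Hence f + e ≤ 3. But constraint 7 requires f + e = 4, and 4 > 3. Contradiction.

Unsatisfiable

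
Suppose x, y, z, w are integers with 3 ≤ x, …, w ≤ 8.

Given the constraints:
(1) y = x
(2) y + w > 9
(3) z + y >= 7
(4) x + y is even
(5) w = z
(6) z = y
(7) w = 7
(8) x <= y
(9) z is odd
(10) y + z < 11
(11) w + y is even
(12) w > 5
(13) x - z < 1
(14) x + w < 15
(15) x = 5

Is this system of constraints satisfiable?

Unsatisfiable

Constraint 7 fixes w = 7 and constraint 15 fixes x = 5. Constraints 1, 5, and 6 give w = z = y = x, so w = x. But 7 ≠ 5 — contradiction.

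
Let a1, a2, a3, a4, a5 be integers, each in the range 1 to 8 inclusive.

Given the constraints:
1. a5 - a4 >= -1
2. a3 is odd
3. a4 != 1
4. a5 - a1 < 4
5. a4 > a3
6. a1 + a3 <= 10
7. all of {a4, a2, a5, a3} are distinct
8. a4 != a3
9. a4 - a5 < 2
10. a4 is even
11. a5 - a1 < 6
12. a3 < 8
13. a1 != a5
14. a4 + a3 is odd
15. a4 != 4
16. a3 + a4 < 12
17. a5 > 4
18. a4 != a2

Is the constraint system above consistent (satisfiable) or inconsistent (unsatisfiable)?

Satisfiable

Setting (a1, a2, a3, a4, a5) = (4, 4, 3, 8, 7) satisfies everything: constraint 1: a5 - a4 = -1; constraint 4: a5 - a1 = 3, and the others follow.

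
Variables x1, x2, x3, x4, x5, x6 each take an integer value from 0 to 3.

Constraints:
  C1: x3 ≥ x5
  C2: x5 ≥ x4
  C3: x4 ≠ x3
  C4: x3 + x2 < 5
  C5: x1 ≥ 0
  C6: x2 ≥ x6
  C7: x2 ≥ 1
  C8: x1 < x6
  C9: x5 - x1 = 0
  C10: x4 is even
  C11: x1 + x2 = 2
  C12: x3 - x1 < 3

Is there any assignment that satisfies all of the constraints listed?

The assignment x1 = 0, x2 = 2, x3 = 1, x4 = 0, x5 = 0, x6 = 1 works:
  constraint 4 holds since x3 + x2 = 3.
  constraint 9 holds since x5 - x1 = 0.
The rest check out directly.

Satisfiable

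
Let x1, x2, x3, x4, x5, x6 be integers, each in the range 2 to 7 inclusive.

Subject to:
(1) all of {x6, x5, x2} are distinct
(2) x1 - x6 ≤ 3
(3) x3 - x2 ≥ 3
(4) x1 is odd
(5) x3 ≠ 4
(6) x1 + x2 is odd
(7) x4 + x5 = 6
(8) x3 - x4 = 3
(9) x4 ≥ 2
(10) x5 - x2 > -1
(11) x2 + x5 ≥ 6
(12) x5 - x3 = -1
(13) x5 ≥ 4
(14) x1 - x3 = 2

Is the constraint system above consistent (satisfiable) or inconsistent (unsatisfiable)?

Try x1 = 7, x2 = 2, x3 = 5, x4 = 2, x5 = 4, x6 = 7.
Check constraint 2: x1 - x6 = 0; constraint 3: x3 - x2 = 3; constraint 7: x4 + x5 = 6. The remaining constraints are straightforward to verify.

Satisfiable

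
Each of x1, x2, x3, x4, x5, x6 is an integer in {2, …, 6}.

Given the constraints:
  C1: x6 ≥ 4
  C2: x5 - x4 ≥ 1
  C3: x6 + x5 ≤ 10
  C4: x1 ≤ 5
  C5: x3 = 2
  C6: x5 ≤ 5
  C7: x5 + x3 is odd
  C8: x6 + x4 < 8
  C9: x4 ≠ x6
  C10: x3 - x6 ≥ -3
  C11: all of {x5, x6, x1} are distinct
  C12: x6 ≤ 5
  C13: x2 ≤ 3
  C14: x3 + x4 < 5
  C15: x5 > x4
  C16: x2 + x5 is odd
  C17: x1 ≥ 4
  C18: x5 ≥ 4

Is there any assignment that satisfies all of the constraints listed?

Unsatisfiable

Constraints 1, 4, 6, 12, 17, and 18 confine each of x5, x6, x1 to the 2 values {4, 5}.
Constraint 11 requires all 3 of them to be distinct, but only 2 values are available — impossible by the pigeonhole principle.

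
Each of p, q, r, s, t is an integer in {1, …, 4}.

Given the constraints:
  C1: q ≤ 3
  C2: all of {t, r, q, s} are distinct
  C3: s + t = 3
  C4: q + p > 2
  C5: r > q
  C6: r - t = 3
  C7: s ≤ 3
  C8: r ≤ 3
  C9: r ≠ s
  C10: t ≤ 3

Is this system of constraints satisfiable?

Constraints 1, 7, 8, and 10 confine each of t, r, q, s to the 3 values {1, …, 3} (the domain already gives each ≥ 1).
Constraint 2 requires all 4 of them to be distinct, but only 3 values are available — impossible by the pigeonhole principle.

Unsatisfiable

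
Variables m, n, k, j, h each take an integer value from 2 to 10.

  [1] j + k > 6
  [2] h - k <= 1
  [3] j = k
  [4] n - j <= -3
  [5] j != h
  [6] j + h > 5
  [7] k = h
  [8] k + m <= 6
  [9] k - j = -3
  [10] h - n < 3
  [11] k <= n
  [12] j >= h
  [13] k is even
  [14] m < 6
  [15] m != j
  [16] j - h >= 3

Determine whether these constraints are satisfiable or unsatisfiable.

Unsatisfiable

From constraints 3 and 7, j = k = h, so j = h. But constraint 5 says j ≠ h. Contradiction.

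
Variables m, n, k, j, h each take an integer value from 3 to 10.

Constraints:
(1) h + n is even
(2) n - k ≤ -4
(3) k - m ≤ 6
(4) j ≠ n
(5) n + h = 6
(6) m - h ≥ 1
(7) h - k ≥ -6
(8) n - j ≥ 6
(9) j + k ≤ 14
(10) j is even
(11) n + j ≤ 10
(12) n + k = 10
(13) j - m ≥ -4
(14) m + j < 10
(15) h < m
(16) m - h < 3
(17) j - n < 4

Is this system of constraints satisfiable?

Constraints 2, 6, 7, 8, and 13 give n − j ≥ 6, j − m ≥ -4, m − h ≥ 1, h − k ≥ -6, k − n ≥ 4.
Adding all 5 inequalities: the left sides telescope to 0, and the right sides sum to 6 + (-4) + 1 + (-6) + 4 = 1. So 0 ≥ 1, which is false.

Unsatisfiable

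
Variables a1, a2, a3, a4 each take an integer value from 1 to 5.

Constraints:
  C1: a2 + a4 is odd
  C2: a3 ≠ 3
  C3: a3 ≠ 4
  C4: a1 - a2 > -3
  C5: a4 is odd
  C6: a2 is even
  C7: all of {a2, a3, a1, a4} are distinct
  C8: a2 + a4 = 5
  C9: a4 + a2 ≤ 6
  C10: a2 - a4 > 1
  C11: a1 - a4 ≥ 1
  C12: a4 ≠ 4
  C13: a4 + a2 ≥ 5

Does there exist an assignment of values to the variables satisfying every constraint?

One satisfying assignment is a1 = 3, a2 = 4, a3 = 2, a4 = 1.
For the less obvious constraints — constraint 4: a1 - a2 = -1; constraint 8: a2 + a4 = 5; constraint 9: a4 + a2 = 5 — and the others hold by inspection.

Satisfiable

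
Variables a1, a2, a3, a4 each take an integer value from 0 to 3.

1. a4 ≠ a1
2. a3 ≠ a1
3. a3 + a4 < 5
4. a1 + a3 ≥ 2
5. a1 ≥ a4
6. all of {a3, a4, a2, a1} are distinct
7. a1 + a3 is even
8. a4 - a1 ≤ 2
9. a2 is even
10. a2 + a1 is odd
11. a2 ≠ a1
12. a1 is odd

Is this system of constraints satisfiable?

Satisfiable

Setting (a1, a2, a3, a4) = (3, 0, 1, 2) satisfies everything: constraint 3: a3 + a4 = 3; constraint 4: a1 + a3 = 4; constraint 8: a4 - a1 = -1, and the others follow.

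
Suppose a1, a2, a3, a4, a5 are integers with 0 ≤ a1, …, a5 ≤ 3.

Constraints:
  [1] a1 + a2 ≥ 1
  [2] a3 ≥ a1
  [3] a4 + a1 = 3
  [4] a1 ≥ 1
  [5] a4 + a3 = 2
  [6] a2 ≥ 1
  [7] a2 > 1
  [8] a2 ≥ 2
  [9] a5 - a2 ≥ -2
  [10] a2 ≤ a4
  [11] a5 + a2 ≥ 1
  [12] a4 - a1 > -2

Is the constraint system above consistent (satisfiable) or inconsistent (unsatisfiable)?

From constraints 8 and 10: a4 ≥ a2 ≥ 2. From constraints 2 and 4: a3 ≥ a1 ≥ 1. Hence a4 + a3 ≥ 3. But constraint 5 requires a4 + a3 = 2, and 2 < 3. Contradiction.

Unsatisfiable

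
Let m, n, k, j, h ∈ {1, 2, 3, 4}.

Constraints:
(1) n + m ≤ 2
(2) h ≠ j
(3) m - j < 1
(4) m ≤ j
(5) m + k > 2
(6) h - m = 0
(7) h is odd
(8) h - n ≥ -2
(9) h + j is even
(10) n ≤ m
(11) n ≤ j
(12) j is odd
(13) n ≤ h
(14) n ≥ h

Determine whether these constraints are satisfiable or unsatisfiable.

Satisfiable

The assignment m = 1, n = 1, k = 2, j = 3, h = 1 works:
  constraint 1 holds since n + m = 2.
  constraint 3 holds since m - j = -2.
The rest check out directly.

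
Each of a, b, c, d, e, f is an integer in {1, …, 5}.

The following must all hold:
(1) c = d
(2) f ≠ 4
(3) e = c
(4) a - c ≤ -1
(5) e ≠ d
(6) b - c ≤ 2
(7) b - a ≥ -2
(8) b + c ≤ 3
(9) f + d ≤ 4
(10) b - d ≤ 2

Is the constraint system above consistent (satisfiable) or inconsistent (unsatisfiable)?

From constraints 1 and 3, e = c = d, so e = d. But constraint 5 says e ≠ d. Contradiction.

Unsatisfiable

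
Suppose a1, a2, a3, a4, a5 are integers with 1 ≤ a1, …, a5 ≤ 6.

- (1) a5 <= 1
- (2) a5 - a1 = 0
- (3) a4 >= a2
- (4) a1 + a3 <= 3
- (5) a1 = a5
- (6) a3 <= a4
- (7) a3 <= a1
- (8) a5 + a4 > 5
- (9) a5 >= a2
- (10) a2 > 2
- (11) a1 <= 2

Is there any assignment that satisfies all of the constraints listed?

From constraint 10: a2 ≥ 3. From constraints 1 and 9: a2 ≤ a5 and a5 ≤ 1, so a2 ≤ 1. But 1 < 3, so no value of a2 works.

Unsatisfiable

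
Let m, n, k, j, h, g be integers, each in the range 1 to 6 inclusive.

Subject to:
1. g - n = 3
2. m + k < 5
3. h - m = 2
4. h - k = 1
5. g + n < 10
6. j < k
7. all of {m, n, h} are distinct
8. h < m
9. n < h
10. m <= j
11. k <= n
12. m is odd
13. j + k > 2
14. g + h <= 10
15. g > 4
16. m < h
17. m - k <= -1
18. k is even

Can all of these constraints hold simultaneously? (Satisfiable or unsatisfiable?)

Unsatisfiable

Constraints 6, 8, 9, 10, and 11 give k ≤ n, n < h, h < m, m ≤ j, j < k. Chaining: k ≤ n < h < m ≤ j < k, which forces k < k — impossible.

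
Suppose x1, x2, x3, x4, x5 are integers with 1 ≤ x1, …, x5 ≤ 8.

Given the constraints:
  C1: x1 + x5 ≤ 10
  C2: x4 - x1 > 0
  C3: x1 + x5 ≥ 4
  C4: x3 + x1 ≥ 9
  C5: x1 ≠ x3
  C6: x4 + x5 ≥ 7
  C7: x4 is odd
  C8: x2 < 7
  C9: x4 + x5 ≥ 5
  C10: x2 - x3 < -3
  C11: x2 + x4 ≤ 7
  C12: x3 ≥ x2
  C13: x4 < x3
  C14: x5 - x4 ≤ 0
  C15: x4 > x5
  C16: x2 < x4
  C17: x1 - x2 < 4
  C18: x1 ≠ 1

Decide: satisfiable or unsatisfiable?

Satisfiable

Try x1 = 4, x2 = 2, x3 = 8, x4 = 5, x5 = 3.
Check constraint 1: x1 + x5 = 7; constraint 2: x4 - x1 = 1; constraint 3: x1 + x5 = 7. The remaining constraints are straightforward to verify.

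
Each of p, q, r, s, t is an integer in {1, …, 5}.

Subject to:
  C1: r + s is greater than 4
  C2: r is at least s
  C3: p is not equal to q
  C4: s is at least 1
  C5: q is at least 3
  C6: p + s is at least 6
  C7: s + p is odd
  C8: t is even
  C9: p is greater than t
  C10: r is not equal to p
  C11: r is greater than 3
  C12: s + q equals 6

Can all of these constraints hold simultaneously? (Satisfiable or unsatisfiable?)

Satisfiable

Try p = 5, q = 4, r = 4, s = 2, t = 2.
Check constraint 1: r + s = 6; constraint 6: p + s = 7. The remaining constraints are straightforward to verify.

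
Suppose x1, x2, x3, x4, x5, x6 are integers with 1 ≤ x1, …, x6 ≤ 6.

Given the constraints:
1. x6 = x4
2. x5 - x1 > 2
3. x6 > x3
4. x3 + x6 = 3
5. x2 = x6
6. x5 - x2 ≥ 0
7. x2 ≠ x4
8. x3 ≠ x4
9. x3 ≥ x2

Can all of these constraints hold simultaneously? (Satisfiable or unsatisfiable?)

Unsatisfiable

From constraints 1 and 5, x2 = x6 = x4, so x2 = x4. But constraint 7 says x2 ≠ x4. Contradiction.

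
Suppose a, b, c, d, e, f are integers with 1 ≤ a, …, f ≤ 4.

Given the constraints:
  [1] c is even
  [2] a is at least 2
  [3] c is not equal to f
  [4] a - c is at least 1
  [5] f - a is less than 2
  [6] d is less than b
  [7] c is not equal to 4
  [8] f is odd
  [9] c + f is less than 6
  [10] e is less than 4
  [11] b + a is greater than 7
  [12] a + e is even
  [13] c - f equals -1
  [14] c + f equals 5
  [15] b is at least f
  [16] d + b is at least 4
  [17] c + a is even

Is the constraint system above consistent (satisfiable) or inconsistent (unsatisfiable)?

Satisfiable

Take a = 4, b = 4, c = 2, d = 3, e = 2, f = 3. Then constraint 4: a - c = 2; constraint 5: f - a = -1; constraint 9: c + f = 5, and every other listed constraint is also met.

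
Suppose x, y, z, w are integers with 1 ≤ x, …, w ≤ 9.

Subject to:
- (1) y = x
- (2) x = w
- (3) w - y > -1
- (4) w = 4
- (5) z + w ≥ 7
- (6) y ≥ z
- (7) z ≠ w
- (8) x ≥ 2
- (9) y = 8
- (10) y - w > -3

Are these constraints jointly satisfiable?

Unsatisfiable

Constraint 9 fixes y = 8 and constraint 4 fixes w = 4. Constraints 1 and 2 give y = x = w, so y = w. But 8 ≠ 4 — contradiction.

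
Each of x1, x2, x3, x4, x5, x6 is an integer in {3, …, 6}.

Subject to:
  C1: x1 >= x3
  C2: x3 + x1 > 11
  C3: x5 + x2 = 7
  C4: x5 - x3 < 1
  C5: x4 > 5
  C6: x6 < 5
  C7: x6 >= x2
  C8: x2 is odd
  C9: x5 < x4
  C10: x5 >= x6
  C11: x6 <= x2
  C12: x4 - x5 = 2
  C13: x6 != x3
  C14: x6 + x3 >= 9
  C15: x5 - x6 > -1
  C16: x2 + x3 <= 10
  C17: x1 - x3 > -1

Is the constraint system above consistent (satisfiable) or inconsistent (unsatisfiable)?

Take x1 = 6, x2 = 3, x3 = 6, x4 = 6, x5 = 4, x6 = 3. Then constraint 2: x3 + x1 = 12; constraint 3: x5 + x2 = 7; constraint 4: x5 - x3 = -2, and every other listed constraint is also met.

Satisfiable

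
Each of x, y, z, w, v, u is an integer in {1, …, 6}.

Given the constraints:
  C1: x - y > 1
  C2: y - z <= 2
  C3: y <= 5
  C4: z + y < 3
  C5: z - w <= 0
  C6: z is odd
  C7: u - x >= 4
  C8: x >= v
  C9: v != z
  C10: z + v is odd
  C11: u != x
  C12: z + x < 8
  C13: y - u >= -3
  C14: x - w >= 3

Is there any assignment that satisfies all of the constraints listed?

Constraints 2, 5, 7, 13, and 14 give w − z ≥ 0, z − y ≥ -2, y − u ≥ -3, u − x ≥ 4, x − w ≥ 3.
Adding all 5 inequalities: the left sides telescope to 0, and the right sides sum to 0 + (-2) + (-3) + 4 + 3 = 2. So 0 ≥ 2, which is false.

Unsatisfiable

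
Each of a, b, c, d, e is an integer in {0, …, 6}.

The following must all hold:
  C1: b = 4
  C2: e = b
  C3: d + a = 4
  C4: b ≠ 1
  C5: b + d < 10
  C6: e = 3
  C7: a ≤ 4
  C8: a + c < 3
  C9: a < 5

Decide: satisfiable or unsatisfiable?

Unsatisfiable

Constraint 6 fixes e = 3 and constraint 1 fixes b = 4, but constraint 2 requires e = b. Since 3 ≠ 4, contradiction.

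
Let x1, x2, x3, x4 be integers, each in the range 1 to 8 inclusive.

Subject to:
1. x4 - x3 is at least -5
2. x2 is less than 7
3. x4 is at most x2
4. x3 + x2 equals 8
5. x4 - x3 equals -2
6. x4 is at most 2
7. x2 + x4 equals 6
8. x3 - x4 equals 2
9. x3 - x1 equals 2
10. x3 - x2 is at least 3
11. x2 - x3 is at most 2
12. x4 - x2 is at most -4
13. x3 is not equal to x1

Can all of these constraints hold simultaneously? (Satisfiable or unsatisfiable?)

Unsatisfiable

Constraints 1, 10, and 12 give x4 − x3 ≥ -5, x3 − x2 ≥ 3, x2 − x4 ≥ 4.
Adding all 3 inequalities: the left sides telescope to 0, and the right sides sum to (-5) + 3 + 4 = 2. So 0 ≥ 2, which is false.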